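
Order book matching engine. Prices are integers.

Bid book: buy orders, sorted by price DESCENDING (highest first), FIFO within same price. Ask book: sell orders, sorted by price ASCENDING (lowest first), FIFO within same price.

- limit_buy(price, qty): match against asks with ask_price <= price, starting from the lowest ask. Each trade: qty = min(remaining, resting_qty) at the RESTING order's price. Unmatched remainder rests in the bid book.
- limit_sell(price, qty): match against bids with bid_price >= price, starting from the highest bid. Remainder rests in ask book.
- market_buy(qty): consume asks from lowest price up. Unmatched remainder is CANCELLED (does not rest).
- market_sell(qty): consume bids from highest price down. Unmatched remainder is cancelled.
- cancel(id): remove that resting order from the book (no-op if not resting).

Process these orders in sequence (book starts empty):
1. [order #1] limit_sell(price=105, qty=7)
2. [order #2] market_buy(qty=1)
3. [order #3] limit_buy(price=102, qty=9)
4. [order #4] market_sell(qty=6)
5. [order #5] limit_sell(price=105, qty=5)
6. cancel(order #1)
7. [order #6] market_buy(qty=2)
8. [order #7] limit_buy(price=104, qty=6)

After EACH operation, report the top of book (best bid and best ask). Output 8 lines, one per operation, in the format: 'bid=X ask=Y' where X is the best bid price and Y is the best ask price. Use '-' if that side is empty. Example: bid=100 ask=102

After op 1 [order #1] limit_sell(price=105, qty=7): fills=none; bids=[-] asks=[#1:7@105]
After op 2 [order #2] market_buy(qty=1): fills=#2x#1:1@105; bids=[-] asks=[#1:6@105]
After op 3 [order #3] limit_buy(price=102, qty=9): fills=none; bids=[#3:9@102] asks=[#1:6@105]
After op 4 [order #4] market_sell(qty=6): fills=#3x#4:6@102; bids=[#3:3@102] asks=[#1:6@105]
After op 5 [order #5] limit_sell(price=105, qty=5): fills=none; bids=[#3:3@102] asks=[#1:6@105 #5:5@105]
After op 6 cancel(order #1): fills=none; bids=[#3:3@102] asks=[#5:5@105]
After op 7 [order #6] market_buy(qty=2): fills=#6x#5:2@105; bids=[#3:3@102] asks=[#5:3@105]
After op 8 [order #7] limit_buy(price=104, qty=6): fills=none; bids=[#7:6@104 #3:3@102] asks=[#5:3@105]

Answer: bid=- ask=105
bid=- ask=105
bid=102 ask=105
bid=102 ask=105
bid=102 ask=105
bid=102 ask=105
bid=102 ask=105
bid=104 ask=105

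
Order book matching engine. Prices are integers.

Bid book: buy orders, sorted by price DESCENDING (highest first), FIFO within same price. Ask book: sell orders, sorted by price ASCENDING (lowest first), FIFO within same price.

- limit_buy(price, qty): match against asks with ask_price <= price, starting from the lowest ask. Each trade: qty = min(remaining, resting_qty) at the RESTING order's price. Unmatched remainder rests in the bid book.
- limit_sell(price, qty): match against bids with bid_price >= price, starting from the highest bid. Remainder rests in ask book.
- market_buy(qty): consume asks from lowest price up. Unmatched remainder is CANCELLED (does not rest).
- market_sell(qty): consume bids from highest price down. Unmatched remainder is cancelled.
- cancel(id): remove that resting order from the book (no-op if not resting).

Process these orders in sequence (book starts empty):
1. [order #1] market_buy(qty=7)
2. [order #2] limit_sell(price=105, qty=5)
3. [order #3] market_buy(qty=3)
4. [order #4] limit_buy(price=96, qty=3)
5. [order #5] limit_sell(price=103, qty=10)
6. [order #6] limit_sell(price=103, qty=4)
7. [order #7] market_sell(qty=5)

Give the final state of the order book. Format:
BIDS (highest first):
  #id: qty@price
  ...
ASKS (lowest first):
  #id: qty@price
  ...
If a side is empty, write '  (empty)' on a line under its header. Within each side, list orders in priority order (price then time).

Answer: BIDS (highest first):
  (empty)
ASKS (lowest first):
  #5: 10@103
  #6: 4@103
  #2: 2@105

Derivation:
After op 1 [order #1] market_buy(qty=7): fills=none; bids=[-] asks=[-]
After op 2 [order #2] limit_sell(price=105, qty=5): fills=none; bids=[-] asks=[#2:5@105]
After op 3 [order #3] market_buy(qty=3): fills=#3x#2:3@105; bids=[-] asks=[#2:2@105]
After op 4 [order #4] limit_buy(price=96, qty=3): fills=none; bids=[#4:3@96] asks=[#2:2@105]
After op 5 [order #5] limit_sell(price=103, qty=10): fills=none; bids=[#4:3@96] asks=[#5:10@103 #2:2@105]
After op 6 [order #6] limit_sell(price=103, qty=4): fills=none; bids=[#4:3@96] asks=[#5:10@103 #6:4@103 #2:2@105]
After op 7 [order #7] market_sell(qty=5): fills=#4x#7:3@96; bids=[-] asks=[#5:10@103 #6:4@103 #2:2@105]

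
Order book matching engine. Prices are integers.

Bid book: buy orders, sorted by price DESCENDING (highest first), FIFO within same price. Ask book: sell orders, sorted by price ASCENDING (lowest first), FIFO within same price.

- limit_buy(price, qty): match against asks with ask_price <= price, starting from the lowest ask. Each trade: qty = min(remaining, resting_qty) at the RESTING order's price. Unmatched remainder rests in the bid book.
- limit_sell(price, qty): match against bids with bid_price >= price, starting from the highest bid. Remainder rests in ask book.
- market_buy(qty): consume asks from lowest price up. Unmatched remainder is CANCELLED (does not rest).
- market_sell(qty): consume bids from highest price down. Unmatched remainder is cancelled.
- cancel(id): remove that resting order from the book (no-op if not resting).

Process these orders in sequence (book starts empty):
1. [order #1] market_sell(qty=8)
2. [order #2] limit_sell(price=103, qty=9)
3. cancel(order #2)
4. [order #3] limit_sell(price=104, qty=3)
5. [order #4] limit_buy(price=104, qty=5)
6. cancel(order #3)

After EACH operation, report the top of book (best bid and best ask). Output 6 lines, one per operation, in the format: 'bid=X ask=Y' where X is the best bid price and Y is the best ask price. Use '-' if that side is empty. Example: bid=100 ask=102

Answer: bid=- ask=-
bid=- ask=103
bid=- ask=-
bid=- ask=104
bid=104 ask=-
bid=104 ask=-

Derivation:
After op 1 [order #1] market_sell(qty=8): fills=none; bids=[-] asks=[-]
After op 2 [order #2] limit_sell(price=103, qty=9): fills=none; bids=[-] asks=[#2:9@103]
After op 3 cancel(order #2): fills=none; bids=[-] asks=[-]
After op 4 [order #3] limit_sell(price=104, qty=3): fills=none; bids=[-] asks=[#3:3@104]
After op 5 [order #4] limit_buy(price=104, qty=5): fills=#4x#3:3@104; bids=[#4:2@104] asks=[-]
After op 6 cancel(order #3): fills=none; bids=[#4:2@104] asks=[-]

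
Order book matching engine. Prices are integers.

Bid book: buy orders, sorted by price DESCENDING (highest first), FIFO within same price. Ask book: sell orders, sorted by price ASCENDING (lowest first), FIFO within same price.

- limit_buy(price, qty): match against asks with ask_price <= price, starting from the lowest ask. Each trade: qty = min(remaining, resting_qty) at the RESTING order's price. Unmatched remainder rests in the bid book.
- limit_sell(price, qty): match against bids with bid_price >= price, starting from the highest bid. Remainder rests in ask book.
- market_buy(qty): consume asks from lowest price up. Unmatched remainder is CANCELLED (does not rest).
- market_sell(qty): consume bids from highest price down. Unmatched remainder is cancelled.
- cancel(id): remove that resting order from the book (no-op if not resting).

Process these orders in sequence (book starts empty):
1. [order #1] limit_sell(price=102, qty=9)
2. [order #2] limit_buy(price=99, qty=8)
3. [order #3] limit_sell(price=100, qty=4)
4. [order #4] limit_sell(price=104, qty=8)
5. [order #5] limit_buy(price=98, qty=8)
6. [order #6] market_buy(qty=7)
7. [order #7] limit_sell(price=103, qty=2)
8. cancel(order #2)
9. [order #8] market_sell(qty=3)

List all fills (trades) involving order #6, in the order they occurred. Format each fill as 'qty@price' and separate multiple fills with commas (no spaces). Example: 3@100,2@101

After op 1 [order #1] limit_sell(price=102, qty=9): fills=none; bids=[-] asks=[#1:9@102]
After op 2 [order #2] limit_buy(price=99, qty=8): fills=none; bids=[#2:8@99] asks=[#1:9@102]
After op 3 [order #3] limit_sell(price=100, qty=4): fills=none; bids=[#2:8@99] asks=[#3:4@100 #1:9@102]
After op 4 [order #4] limit_sell(price=104, qty=8): fills=none; bids=[#2:8@99] asks=[#3:4@100 #1:9@102 #4:8@104]
After op 5 [order #5] limit_buy(price=98, qty=8): fills=none; bids=[#2:8@99 #5:8@98] asks=[#3:4@100 #1:9@102 #4:8@104]
After op 6 [order #6] market_buy(qty=7): fills=#6x#3:4@100 #6x#1:3@102; bids=[#2:8@99 #5:8@98] asks=[#1:6@102 #4:8@104]
After op 7 [order #7] limit_sell(price=103, qty=2): fills=none; bids=[#2:8@99 #5:8@98] asks=[#1:6@102 #7:2@103 #4:8@104]
After op 8 cancel(order #2): fills=none; bids=[#5:8@98] asks=[#1:6@102 #7:2@103 #4:8@104]
After op 9 [order #8] market_sell(qty=3): fills=#5x#8:3@98; bids=[#5:5@98] asks=[#1:6@102 #7:2@103 #4:8@104]

Answer: 4@100,3@102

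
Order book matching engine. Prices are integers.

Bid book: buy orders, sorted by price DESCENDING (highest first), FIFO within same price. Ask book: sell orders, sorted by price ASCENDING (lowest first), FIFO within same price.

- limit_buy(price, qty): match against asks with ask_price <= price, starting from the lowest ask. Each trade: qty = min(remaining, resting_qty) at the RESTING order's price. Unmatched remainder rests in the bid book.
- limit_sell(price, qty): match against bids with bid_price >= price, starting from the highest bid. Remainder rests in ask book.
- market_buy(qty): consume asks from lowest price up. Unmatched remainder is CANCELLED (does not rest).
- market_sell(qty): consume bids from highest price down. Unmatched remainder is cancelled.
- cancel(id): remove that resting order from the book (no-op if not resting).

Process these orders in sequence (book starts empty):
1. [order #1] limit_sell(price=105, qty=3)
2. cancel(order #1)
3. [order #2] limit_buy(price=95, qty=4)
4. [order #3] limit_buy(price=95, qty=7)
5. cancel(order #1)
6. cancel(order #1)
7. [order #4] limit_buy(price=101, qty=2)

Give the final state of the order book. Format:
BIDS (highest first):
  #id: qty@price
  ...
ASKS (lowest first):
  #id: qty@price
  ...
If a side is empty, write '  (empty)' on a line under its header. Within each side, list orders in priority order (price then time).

Answer: BIDS (highest first):
  #4: 2@101
  #2: 4@95
  #3: 7@95
ASKS (lowest first):
  (empty)

Derivation:
After op 1 [order #1] limit_sell(price=105, qty=3): fills=none; bids=[-] asks=[#1:3@105]
After op 2 cancel(order #1): fills=none; bids=[-] asks=[-]
After op 3 [order #2] limit_buy(price=95, qty=4): fills=none; bids=[#2:4@95] asks=[-]
After op 4 [order #3] limit_buy(price=95, qty=7): fills=none; bids=[#2:4@95 #3:7@95] asks=[-]
After op 5 cancel(order #1): fills=none; bids=[#2:4@95 #3:7@95] asks=[-]
After op 6 cancel(order #1): fills=none; bids=[#2:4@95 #3:7@95] asks=[-]
After op 7 [order #4] limit_buy(price=101, qty=2): fills=none; bids=[#4:2@101 #2:4@95 #3:7@95] asks=[-]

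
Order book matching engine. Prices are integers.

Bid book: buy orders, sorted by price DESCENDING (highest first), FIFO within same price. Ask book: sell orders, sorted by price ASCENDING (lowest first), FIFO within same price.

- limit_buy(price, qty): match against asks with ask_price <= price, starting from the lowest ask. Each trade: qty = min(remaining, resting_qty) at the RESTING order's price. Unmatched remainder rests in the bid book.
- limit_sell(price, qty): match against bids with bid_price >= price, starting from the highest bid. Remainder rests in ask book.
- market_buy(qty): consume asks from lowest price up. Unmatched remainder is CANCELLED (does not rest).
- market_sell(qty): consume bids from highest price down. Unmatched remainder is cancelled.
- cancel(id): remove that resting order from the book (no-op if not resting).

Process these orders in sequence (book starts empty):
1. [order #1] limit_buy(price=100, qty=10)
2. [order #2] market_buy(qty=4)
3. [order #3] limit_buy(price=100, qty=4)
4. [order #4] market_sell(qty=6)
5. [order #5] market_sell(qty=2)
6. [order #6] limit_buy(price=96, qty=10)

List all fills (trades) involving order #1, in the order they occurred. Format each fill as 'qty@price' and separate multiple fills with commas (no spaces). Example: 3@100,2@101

After op 1 [order #1] limit_buy(price=100, qty=10): fills=none; bids=[#1:10@100] asks=[-]
After op 2 [order #2] market_buy(qty=4): fills=none; bids=[#1:10@100] asks=[-]
After op 3 [order #3] limit_buy(price=100, qty=4): fills=none; bids=[#1:10@100 #3:4@100] asks=[-]
After op 4 [order #4] market_sell(qty=6): fills=#1x#4:6@100; bids=[#1:4@100 #3:4@100] asks=[-]
After op 5 [order #5] market_sell(qty=2): fills=#1x#5:2@100; bids=[#1:2@100 #3:4@100] asks=[-]
After op 6 [order #6] limit_buy(price=96, qty=10): fills=none; bids=[#1:2@100 #3:4@100 #6:10@96] asks=[-]

Answer: 6@100,2@100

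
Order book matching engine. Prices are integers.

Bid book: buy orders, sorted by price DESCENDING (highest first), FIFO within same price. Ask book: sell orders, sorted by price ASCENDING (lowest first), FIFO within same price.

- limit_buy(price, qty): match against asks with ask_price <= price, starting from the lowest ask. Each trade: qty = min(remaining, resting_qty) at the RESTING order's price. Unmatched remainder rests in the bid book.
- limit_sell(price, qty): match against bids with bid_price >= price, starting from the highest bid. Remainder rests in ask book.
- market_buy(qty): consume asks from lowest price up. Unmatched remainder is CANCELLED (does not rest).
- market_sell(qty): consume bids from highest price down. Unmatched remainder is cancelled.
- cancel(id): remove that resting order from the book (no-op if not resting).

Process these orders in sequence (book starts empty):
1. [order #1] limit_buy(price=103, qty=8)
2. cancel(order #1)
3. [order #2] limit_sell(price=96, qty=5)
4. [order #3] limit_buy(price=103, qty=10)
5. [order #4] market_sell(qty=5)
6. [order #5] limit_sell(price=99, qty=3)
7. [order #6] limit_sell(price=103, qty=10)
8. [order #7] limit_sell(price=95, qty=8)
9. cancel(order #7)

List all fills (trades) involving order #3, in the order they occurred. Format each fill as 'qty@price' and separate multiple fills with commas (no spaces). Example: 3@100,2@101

Answer: 5@96,5@103

Derivation:
After op 1 [order #1] limit_buy(price=103, qty=8): fills=none; bids=[#1:8@103] asks=[-]
After op 2 cancel(order #1): fills=none; bids=[-] asks=[-]
After op 3 [order #2] limit_sell(price=96, qty=5): fills=none; bids=[-] asks=[#2:5@96]
After op 4 [order #3] limit_buy(price=103, qty=10): fills=#3x#2:5@96; bids=[#3:5@103] asks=[-]
After op 5 [order #4] market_sell(qty=5): fills=#3x#4:5@103; bids=[-] asks=[-]
After op 6 [order #5] limit_sell(price=99, qty=3): fills=none; bids=[-] asks=[#5:3@99]
After op 7 [order #6] limit_sell(price=103, qty=10): fills=none; bids=[-] asks=[#5:3@99 #6:10@103]
After op 8 [order #7] limit_sell(price=95, qty=8): fills=none; bids=[-] asks=[#7:8@95 #5:3@99 #6:10@103]
After op 9 cancel(order #7): fills=none; bids=[-] asks=[#5:3@99 #6:10@103]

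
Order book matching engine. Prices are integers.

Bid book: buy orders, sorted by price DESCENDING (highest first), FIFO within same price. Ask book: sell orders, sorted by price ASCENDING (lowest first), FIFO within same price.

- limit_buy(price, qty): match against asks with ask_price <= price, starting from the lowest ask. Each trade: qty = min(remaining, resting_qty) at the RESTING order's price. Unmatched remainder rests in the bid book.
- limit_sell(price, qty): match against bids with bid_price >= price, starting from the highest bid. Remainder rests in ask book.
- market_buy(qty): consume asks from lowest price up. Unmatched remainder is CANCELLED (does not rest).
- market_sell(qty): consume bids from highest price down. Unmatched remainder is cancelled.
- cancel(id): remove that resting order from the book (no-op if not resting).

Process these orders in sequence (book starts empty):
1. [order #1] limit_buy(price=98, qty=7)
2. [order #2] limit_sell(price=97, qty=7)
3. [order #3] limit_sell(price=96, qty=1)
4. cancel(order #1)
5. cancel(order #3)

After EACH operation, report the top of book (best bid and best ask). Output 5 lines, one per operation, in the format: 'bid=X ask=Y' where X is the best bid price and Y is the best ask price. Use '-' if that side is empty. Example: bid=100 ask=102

After op 1 [order #1] limit_buy(price=98, qty=7): fills=none; bids=[#1:7@98] asks=[-]
After op 2 [order #2] limit_sell(price=97, qty=7): fills=#1x#2:7@98; bids=[-] asks=[-]
After op 3 [order #3] limit_sell(price=96, qty=1): fills=none; bids=[-] asks=[#3:1@96]
After op 4 cancel(order #1): fills=none; bids=[-] asks=[#3:1@96]
After op 5 cancel(order #3): fills=none; bids=[-] asks=[-]

Answer: bid=98 ask=-
bid=- ask=-
bid=- ask=96
bid=- ask=96
bid=- ask=-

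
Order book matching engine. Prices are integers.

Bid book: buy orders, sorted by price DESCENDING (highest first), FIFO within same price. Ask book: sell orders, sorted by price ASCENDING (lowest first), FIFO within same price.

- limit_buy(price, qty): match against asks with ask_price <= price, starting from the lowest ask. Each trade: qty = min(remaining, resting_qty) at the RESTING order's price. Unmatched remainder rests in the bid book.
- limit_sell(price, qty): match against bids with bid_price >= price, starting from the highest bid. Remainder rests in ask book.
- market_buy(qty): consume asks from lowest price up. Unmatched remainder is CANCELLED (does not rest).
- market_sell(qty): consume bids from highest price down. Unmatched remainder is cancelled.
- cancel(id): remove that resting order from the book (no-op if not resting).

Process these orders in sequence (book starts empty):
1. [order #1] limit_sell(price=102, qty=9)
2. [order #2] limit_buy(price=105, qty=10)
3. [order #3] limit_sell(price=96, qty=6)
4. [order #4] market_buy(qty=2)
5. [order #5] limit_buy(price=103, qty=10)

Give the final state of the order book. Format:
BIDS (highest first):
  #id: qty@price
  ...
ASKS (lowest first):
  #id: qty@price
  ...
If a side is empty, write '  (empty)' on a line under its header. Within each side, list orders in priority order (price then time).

After op 1 [order #1] limit_sell(price=102, qty=9): fills=none; bids=[-] asks=[#1:9@102]
After op 2 [order #2] limit_buy(price=105, qty=10): fills=#2x#1:9@102; bids=[#2:1@105] asks=[-]
After op 3 [order #3] limit_sell(price=96, qty=6): fills=#2x#3:1@105; bids=[-] asks=[#3:5@96]
After op 4 [order #4] market_buy(qty=2): fills=#4x#3:2@96; bids=[-] asks=[#3:3@96]
After op 5 [order #5] limit_buy(price=103, qty=10): fills=#5x#3:3@96; bids=[#5:7@103] asks=[-]

Answer: BIDS (highest first):
  #5: 7@103
ASKS (lowest first):
  (empty)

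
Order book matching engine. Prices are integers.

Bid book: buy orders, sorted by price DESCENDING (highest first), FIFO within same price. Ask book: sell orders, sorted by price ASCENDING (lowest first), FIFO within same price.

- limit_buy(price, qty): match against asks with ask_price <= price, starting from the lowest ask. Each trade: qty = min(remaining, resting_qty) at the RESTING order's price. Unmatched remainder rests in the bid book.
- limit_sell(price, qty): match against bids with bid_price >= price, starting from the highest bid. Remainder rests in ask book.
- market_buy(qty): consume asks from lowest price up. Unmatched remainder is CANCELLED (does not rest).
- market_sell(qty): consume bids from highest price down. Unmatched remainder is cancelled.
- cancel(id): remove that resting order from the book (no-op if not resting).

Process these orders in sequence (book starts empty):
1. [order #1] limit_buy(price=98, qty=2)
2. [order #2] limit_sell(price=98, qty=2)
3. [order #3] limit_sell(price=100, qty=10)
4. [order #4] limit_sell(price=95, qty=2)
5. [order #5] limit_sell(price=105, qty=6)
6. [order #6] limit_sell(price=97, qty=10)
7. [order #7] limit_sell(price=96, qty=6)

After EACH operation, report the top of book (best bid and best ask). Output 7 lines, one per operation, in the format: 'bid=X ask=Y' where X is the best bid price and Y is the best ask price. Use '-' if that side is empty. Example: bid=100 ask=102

After op 1 [order #1] limit_buy(price=98, qty=2): fills=none; bids=[#1:2@98] asks=[-]
After op 2 [order #2] limit_sell(price=98, qty=2): fills=#1x#2:2@98; bids=[-] asks=[-]
After op 3 [order #3] limit_sell(price=100, qty=10): fills=none; bids=[-] asks=[#3:10@100]
After op 4 [order #4] limit_sell(price=95, qty=2): fills=none; bids=[-] asks=[#4:2@95 #3:10@100]
After op 5 [order #5] limit_sell(price=105, qty=6): fills=none; bids=[-] asks=[#4:2@95 #3:10@100 #5:6@105]
After op 6 [order #6] limit_sell(price=97, qty=10): fills=none; bids=[-] asks=[#4:2@95 #6:10@97 #3:10@100 #5:6@105]
After op 7 [order #7] limit_sell(price=96, qty=6): fills=none; bids=[-] asks=[#4:2@95 #7:6@96 #6:10@97 #3:10@100 #5:6@105]

Answer: bid=98 ask=-
bid=- ask=-
bid=- ask=100
bid=- ask=95
bid=- ask=95
bid=- ask=95
bid=- ask=95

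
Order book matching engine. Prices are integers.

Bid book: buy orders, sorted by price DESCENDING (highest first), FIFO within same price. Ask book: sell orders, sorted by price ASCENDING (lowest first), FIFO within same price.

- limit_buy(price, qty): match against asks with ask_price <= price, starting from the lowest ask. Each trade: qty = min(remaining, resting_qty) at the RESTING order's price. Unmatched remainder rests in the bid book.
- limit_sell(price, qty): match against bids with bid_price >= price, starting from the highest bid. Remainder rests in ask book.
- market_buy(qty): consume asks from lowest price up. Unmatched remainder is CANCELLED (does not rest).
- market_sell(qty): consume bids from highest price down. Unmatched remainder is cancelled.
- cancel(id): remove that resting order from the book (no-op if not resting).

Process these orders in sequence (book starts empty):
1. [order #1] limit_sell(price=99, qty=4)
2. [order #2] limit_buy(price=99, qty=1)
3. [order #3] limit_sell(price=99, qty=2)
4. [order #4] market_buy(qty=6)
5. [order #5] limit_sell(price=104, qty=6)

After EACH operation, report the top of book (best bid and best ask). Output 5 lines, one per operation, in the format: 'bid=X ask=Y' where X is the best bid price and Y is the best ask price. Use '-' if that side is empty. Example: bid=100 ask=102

After op 1 [order #1] limit_sell(price=99, qty=4): fills=none; bids=[-] asks=[#1:4@99]
After op 2 [order #2] limit_buy(price=99, qty=1): fills=#2x#1:1@99; bids=[-] asks=[#1:3@99]
After op 3 [order #3] limit_sell(price=99, qty=2): fills=none; bids=[-] asks=[#1:3@99 #3:2@99]
After op 4 [order #4] market_buy(qty=6): fills=#4x#1:3@99 #4x#3:2@99; bids=[-] asks=[-]
After op 5 [order #5] limit_sell(price=104, qty=6): fills=none; bids=[-] asks=[#5:6@104]

Answer: bid=- ask=99
bid=- ask=99
bid=- ask=99
bid=- ask=-
bid=- ask=104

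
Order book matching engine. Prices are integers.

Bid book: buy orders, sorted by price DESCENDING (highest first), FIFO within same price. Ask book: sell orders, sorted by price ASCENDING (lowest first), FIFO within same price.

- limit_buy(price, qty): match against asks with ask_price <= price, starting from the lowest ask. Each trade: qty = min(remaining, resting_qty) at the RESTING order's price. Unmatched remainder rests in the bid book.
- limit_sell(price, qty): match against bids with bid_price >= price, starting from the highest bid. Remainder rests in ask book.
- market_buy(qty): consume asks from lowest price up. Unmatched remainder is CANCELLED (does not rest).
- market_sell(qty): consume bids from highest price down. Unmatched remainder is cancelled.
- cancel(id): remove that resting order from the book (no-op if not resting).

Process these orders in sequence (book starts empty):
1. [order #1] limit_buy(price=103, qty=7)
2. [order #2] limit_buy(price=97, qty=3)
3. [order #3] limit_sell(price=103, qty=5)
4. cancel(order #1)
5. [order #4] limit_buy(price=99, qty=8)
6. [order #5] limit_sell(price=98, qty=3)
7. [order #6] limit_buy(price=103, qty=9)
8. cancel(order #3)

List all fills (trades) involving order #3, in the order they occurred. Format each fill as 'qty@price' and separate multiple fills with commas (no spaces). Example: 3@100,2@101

After op 1 [order #1] limit_buy(price=103, qty=7): fills=none; bids=[#1:7@103] asks=[-]
After op 2 [order #2] limit_buy(price=97, qty=3): fills=none; bids=[#1:7@103 #2:3@97] asks=[-]
After op 3 [order #3] limit_sell(price=103, qty=5): fills=#1x#3:5@103; bids=[#1:2@103 #2:3@97] asks=[-]
After op 4 cancel(order #1): fills=none; bids=[#2:3@97] asks=[-]
After op 5 [order #4] limit_buy(price=99, qty=8): fills=none; bids=[#4:8@99 #2:3@97] asks=[-]
After op 6 [order #5] limit_sell(price=98, qty=3): fills=#4x#5:3@99; bids=[#4:5@99 #2:3@97] asks=[-]
After op 7 [order #6] limit_buy(price=103, qty=9): fills=none; bids=[#6:9@103 #4:5@99 #2:3@97] asks=[-]
After op 8 cancel(order #3): fills=none; bids=[#6:9@103 #4:5@99 #2:3@97] asks=[-]

Answer: 5@103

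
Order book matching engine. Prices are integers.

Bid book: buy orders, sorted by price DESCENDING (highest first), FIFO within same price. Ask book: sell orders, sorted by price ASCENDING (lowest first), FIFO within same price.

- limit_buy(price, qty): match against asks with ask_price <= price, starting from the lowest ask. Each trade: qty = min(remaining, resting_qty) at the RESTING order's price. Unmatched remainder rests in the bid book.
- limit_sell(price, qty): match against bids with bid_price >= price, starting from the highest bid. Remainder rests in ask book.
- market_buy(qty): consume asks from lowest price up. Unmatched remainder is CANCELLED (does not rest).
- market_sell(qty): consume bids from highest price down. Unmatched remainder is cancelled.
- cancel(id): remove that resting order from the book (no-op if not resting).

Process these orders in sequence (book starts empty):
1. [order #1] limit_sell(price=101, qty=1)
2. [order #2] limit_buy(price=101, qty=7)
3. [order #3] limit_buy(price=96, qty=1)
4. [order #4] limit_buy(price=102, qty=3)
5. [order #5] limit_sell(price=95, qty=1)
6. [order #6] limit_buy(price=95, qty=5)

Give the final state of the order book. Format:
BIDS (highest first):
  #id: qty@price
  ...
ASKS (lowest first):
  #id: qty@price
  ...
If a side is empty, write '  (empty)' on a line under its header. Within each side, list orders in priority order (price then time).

After op 1 [order #1] limit_sell(price=101, qty=1): fills=none; bids=[-] asks=[#1:1@101]
After op 2 [order #2] limit_buy(price=101, qty=7): fills=#2x#1:1@101; bids=[#2:6@101] asks=[-]
After op 3 [order #3] limit_buy(price=96, qty=1): fills=none; bids=[#2:6@101 #3:1@96] asks=[-]
After op 4 [order #4] limit_buy(price=102, qty=3): fills=none; bids=[#4:3@102 #2:6@101 #3:1@96] asks=[-]
After op 5 [order #5] limit_sell(price=95, qty=1): fills=#4x#5:1@102; bids=[#4:2@102 #2:6@101 #3:1@96] asks=[-]
After op 6 [order #6] limit_buy(price=95, qty=5): fills=none; bids=[#4:2@102 #2:6@101 #3:1@96 #6:5@95] asks=[-]

Answer: BIDS (highest first):
  #4: 2@102
  #2: 6@101
  #3: 1@96
  #6: 5@95
ASKS (lowest first):
  (empty)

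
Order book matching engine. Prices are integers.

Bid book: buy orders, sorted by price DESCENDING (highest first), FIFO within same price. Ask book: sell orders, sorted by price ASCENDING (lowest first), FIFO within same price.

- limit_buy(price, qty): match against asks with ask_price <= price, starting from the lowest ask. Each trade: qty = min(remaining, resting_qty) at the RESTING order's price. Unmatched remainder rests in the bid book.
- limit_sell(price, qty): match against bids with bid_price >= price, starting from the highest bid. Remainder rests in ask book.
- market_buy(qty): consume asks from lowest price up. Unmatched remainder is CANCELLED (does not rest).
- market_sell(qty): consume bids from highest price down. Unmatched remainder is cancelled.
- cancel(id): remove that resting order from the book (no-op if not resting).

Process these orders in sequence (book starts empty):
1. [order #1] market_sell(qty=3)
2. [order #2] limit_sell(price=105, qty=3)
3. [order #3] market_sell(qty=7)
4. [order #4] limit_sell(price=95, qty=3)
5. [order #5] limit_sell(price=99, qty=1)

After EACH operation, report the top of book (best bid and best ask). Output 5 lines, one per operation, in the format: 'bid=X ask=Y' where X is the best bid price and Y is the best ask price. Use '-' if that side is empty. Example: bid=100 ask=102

After op 1 [order #1] market_sell(qty=3): fills=none; bids=[-] asks=[-]
After op 2 [order #2] limit_sell(price=105, qty=3): fills=none; bids=[-] asks=[#2:3@105]
After op 3 [order #3] market_sell(qty=7): fills=none; bids=[-] asks=[#2:3@105]
After op 4 [order #4] limit_sell(price=95, qty=3): fills=none; bids=[-] asks=[#4:3@95 #2:3@105]
After op 5 [order #5] limit_sell(price=99, qty=1): fills=none; bids=[-] asks=[#4:3@95 #5:1@99 #2:3@105]

Answer: bid=- ask=-
bid=- ask=105
bid=- ask=105
bid=- ask=95
bid=- ask=95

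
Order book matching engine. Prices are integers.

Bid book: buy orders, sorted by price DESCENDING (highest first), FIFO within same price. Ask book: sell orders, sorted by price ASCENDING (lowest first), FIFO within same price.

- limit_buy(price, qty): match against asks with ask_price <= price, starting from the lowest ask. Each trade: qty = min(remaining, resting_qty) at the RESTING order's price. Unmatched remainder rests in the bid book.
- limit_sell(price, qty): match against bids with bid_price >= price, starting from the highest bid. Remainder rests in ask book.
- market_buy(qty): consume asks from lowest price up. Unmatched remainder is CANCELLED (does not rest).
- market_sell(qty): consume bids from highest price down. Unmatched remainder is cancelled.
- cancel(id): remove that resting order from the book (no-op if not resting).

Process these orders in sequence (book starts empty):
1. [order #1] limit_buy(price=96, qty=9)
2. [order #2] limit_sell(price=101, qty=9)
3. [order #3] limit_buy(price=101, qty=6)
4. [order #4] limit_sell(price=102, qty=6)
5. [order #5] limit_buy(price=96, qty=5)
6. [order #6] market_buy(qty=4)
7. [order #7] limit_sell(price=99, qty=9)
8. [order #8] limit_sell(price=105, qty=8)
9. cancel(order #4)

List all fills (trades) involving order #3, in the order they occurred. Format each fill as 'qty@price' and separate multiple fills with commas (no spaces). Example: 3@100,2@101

Answer: 6@101

Derivation:
After op 1 [order #1] limit_buy(price=96, qty=9): fills=none; bids=[#1:9@96] asks=[-]
After op 2 [order #2] limit_sell(price=101, qty=9): fills=none; bids=[#1:9@96] asks=[#2:9@101]
After op 3 [order #3] limit_buy(price=101, qty=6): fills=#3x#2:6@101; bids=[#1:9@96] asks=[#2:3@101]
After op 4 [order #4] limit_sell(price=102, qty=6): fills=none; bids=[#1:9@96] asks=[#2:3@101 #4:6@102]
After op 5 [order #5] limit_buy(price=96, qty=5): fills=none; bids=[#1:9@96 #5:5@96] asks=[#2:3@101 #4:6@102]
After op 6 [order #6] market_buy(qty=4): fills=#6x#2:3@101 #6x#4:1@102; bids=[#1:9@96 #5:5@96] asks=[#4:5@102]
After op 7 [order #7] limit_sell(price=99, qty=9): fills=none; bids=[#1:9@96 #5:5@96] asks=[#7:9@99 #4:5@102]
After op 8 [order #8] limit_sell(price=105, qty=8): fills=none; bids=[#1:9@96 #5:5@96] asks=[#7:9@99 #4:5@102 #8:8@105]
After op 9 cancel(order #4): fills=none; bids=[#1:9@96 #5:5@96] asks=[#7:9@99 #8:8@105]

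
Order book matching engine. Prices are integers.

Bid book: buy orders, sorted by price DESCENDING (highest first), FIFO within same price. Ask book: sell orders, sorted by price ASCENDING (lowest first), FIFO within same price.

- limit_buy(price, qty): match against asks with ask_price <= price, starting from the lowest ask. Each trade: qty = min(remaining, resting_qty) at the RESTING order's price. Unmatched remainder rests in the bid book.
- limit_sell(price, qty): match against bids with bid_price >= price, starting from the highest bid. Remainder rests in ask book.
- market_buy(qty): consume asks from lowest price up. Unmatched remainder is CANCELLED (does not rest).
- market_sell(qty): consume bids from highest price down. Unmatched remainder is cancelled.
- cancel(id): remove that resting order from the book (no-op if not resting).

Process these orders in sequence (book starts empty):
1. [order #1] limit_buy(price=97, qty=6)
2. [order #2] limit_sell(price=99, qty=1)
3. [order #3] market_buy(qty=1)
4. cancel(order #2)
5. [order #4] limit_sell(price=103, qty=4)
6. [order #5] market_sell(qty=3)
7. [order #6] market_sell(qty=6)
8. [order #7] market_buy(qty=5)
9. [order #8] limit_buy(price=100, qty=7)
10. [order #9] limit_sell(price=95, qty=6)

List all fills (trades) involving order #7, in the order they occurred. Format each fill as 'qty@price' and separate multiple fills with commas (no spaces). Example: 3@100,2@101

Answer: 4@103

Derivation:
After op 1 [order #1] limit_buy(price=97, qty=6): fills=none; bids=[#1:6@97] asks=[-]
After op 2 [order #2] limit_sell(price=99, qty=1): fills=none; bids=[#1:6@97] asks=[#2:1@99]
After op 3 [order #3] market_buy(qty=1): fills=#3x#2:1@99; bids=[#1:6@97] asks=[-]
After op 4 cancel(order #2): fills=none; bids=[#1:6@97] asks=[-]
After op 5 [order #4] limit_sell(price=103, qty=4): fills=none; bids=[#1:6@97] asks=[#4:4@103]
After op 6 [order #5] market_sell(qty=3): fills=#1x#5:3@97; bids=[#1:3@97] asks=[#4:4@103]
After op 7 [order #6] market_sell(qty=6): fills=#1x#6:3@97; bids=[-] asks=[#4:4@103]
After op 8 [order #7] market_buy(qty=5): fills=#7x#4:4@103; bids=[-] asks=[-]
After op 9 [order #8] limit_buy(price=100, qty=7): fills=none; bids=[#8:7@100] asks=[-]
After op 10 [order #9] limit_sell(price=95, qty=6): fills=#8x#9:6@100; bids=[#8:1@100] asks=[-]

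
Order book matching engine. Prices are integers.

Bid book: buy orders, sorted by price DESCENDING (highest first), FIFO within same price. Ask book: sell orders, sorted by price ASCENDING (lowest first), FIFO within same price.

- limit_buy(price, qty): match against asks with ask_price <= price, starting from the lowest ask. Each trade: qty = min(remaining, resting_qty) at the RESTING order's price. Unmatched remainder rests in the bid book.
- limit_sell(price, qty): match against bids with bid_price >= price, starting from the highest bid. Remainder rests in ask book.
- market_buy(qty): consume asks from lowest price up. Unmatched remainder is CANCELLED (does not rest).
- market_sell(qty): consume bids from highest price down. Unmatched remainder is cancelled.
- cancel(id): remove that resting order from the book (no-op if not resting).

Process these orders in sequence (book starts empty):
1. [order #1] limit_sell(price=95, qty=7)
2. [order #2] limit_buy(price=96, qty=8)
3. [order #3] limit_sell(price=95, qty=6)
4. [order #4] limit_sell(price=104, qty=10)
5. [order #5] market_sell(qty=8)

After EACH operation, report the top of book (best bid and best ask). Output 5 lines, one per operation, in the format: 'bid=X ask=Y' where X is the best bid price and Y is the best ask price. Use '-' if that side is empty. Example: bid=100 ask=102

After op 1 [order #1] limit_sell(price=95, qty=7): fills=none; bids=[-] asks=[#1:7@95]
After op 2 [order #2] limit_buy(price=96, qty=8): fills=#2x#1:7@95; bids=[#2:1@96] asks=[-]
After op 3 [order #3] limit_sell(price=95, qty=6): fills=#2x#3:1@96; bids=[-] asks=[#3:5@95]
After op 4 [order #4] limit_sell(price=104, qty=10): fills=none; bids=[-] asks=[#3:5@95 #4:10@104]
After op 5 [order #5] market_sell(qty=8): fills=none; bids=[-] asks=[#3:5@95 #4:10@104]

Answer: bid=- ask=95
bid=96 ask=-
bid=- ask=95
bid=- ask=95
bid=- ask=95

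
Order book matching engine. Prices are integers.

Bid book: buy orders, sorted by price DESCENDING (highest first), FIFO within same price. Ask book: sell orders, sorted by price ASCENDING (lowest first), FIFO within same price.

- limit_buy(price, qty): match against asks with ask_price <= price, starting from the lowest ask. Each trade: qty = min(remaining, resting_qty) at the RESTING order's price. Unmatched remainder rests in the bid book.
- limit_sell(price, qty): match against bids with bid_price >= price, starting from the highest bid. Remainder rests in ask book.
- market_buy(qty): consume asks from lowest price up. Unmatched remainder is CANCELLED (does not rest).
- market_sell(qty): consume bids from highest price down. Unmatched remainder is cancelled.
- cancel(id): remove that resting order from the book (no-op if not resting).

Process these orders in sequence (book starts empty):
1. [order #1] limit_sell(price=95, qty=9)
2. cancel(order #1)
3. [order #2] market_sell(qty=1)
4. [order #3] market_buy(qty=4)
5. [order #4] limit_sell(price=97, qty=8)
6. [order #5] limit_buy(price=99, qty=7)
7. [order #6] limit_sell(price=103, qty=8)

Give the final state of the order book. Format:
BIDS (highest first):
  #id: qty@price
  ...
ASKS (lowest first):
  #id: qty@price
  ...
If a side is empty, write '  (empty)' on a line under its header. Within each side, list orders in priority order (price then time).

After op 1 [order #1] limit_sell(price=95, qty=9): fills=none; bids=[-] asks=[#1:9@95]
After op 2 cancel(order #1): fills=none; bids=[-] asks=[-]
After op 3 [order #2] market_sell(qty=1): fills=none; bids=[-] asks=[-]
After op 4 [order #3] market_buy(qty=4): fills=none; bids=[-] asks=[-]
After op 5 [order #4] limit_sell(price=97, qty=8): fills=none; bids=[-] asks=[#4:8@97]
After op 6 [order #5] limit_buy(price=99, qty=7): fills=#5x#4:7@97; bids=[-] asks=[#4:1@97]
After op 7 [order #6] limit_sell(price=103, qty=8): fills=none; bids=[-] asks=[#4:1@97 #6:8@103]

Answer: BIDS (highest first):
  (empty)
ASKS (lowest first):
  #4: 1@97
  #6: 8@103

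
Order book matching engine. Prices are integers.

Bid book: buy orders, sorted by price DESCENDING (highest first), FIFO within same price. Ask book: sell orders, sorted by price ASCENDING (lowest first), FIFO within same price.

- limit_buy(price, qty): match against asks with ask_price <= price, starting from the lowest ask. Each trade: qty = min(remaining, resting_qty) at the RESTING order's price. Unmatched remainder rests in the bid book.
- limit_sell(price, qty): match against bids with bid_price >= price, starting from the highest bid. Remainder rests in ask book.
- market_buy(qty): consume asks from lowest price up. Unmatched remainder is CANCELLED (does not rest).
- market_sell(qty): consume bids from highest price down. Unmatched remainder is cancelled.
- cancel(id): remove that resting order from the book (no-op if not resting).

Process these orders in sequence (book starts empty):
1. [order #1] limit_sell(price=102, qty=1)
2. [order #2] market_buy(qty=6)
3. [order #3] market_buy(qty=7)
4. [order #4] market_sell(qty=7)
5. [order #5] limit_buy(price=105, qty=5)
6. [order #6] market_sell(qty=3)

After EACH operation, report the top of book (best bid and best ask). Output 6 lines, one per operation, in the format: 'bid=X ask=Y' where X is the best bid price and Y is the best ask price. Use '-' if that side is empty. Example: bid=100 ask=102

Answer: bid=- ask=102
bid=- ask=-
bid=- ask=-
bid=- ask=-
bid=105 ask=-
bid=105 ask=-

Derivation:
After op 1 [order #1] limit_sell(price=102, qty=1): fills=none; bids=[-] asks=[#1:1@102]
After op 2 [order #2] market_buy(qty=6): fills=#2x#1:1@102; bids=[-] asks=[-]
After op 3 [order #3] market_buy(qty=7): fills=none; bids=[-] asks=[-]
After op 4 [order #4] market_sell(qty=7): fills=none; bids=[-] asks=[-]
After op 5 [order #5] limit_buy(price=105, qty=5): fills=none; bids=[#5:5@105] asks=[-]
After op 6 [order #6] market_sell(qty=3): fills=#5x#6:3@105; bids=[#5:2@105] asks=[-]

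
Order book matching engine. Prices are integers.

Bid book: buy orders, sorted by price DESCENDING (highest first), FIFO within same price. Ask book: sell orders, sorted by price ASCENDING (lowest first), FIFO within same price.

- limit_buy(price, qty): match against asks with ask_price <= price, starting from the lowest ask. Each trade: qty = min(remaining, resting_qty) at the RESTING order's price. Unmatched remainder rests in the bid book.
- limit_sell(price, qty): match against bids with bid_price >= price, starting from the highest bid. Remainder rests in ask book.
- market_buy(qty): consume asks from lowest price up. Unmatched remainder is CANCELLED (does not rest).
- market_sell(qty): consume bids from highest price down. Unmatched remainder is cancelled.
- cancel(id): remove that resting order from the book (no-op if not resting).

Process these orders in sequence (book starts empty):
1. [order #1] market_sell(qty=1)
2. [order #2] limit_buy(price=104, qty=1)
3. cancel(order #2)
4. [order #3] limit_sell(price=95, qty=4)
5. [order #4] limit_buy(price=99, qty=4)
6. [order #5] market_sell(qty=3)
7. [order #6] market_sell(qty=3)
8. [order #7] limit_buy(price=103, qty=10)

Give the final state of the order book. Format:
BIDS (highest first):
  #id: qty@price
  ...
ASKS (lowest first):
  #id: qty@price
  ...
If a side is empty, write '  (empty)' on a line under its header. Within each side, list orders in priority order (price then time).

Answer: BIDS (highest first):
  #7: 10@103
ASKS (lowest first):
  (empty)

Derivation:
After op 1 [order #1] market_sell(qty=1): fills=none; bids=[-] asks=[-]
After op 2 [order #2] limit_buy(price=104, qty=1): fills=none; bids=[#2:1@104] asks=[-]
After op 3 cancel(order #2): fills=none; bids=[-] asks=[-]
After op 4 [order #3] limit_sell(price=95, qty=4): fills=none; bids=[-] asks=[#3:4@95]
After op 5 [order #4] limit_buy(price=99, qty=4): fills=#4x#3:4@95; bids=[-] asks=[-]
After op 6 [order #5] market_sell(qty=3): fills=none; bids=[-] asks=[-]
After op 7 [order #6] market_sell(qty=3): fills=none; bids=[-] asks=[-]
After op 8 [order #7] limit_buy(price=103, qty=10): fills=none; bids=[#7:10@103] asks=[-]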